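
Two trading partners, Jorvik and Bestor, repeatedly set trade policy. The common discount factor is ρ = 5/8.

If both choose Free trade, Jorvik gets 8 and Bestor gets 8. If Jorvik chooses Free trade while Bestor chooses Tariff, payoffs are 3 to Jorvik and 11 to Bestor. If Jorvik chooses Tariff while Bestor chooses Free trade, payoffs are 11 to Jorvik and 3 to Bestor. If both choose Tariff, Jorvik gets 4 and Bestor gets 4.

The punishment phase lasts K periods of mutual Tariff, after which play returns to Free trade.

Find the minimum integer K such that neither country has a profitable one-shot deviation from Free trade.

2

IC: ρ(1−ρ^K)/(1−ρ) ≥ (11−8)/(8−4) = 3/4.
With ρ = 5/8: need 1 − ρ^K ≥ 3/4·(1−5/8)/(5/8), i.e. ρ^K ≤ 0.5500.
Since (5/8)^1 = 0.6250 and (5/8)^2 = 0.3906, the smallest such K is 2.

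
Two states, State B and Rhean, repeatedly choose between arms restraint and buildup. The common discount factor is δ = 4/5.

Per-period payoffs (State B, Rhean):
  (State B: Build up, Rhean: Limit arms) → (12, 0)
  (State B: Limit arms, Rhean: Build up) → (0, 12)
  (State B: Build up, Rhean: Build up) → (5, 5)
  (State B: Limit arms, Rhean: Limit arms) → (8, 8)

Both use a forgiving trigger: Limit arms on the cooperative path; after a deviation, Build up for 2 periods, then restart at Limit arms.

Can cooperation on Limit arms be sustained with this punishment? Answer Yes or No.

Yes

Comparing payoff streams over the 3 periods until play realigns: cooperate → 8(1+δ+…+δ^2); deviate → 12 + 5(δ+…+δ^2).
Cooperation is sustained iff (8−5)(δ+…+δ^2) ≥ 12−8.
δ+…+δ^2 = 4/5·(1−(4/5)^2)/(1−4/5) = 1.4400, and (12−8)/(8−5) = 1.3333.
1.4400 ≥ 1.3333, so cooperation is sustainable.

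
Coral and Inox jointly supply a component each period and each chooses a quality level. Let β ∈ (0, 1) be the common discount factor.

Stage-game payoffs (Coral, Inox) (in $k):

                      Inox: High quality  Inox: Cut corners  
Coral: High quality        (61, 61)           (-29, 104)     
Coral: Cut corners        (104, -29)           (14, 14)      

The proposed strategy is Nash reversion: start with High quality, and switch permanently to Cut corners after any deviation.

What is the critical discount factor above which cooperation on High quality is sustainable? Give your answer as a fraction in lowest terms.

One-period gain from deviating is 104 − 61 = 43. The loss is 61 − 14 = 47 in every subsequent period, with present value 47·β/(1−β).
Deviation is unprofitable when 47·β/(1−β) ≥ 43, i.e. β/(1−β) ≥ 43/47.
Equivalently β ≥ 43/(43+47) = 43/90.

43/90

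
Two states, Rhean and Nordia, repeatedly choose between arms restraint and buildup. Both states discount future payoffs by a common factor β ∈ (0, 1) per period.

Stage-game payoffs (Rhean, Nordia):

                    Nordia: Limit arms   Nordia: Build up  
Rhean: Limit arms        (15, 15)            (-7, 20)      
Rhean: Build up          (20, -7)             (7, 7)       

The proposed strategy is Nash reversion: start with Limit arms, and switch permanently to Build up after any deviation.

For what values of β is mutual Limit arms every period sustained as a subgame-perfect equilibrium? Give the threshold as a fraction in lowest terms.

15/(1−β) ≥ 20 + 7β/(1−β)
15 ≥ 20 − 13β
β ≥ 5/13.

5/13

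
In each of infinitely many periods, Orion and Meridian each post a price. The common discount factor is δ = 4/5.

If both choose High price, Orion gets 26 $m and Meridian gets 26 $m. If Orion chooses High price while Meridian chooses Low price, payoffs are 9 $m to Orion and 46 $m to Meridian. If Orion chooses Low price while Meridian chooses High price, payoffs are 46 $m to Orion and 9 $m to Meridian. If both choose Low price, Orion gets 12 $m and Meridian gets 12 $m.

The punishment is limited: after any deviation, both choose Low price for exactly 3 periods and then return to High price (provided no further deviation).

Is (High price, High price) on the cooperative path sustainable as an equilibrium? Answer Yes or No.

Yes

IC: δ+…+δ^3 ≥ (46−26)/(26−12) = 10/7.
At δ = 4/5: partial sum = 1.9520 ≥ 1.4286. Cooperation sustainable.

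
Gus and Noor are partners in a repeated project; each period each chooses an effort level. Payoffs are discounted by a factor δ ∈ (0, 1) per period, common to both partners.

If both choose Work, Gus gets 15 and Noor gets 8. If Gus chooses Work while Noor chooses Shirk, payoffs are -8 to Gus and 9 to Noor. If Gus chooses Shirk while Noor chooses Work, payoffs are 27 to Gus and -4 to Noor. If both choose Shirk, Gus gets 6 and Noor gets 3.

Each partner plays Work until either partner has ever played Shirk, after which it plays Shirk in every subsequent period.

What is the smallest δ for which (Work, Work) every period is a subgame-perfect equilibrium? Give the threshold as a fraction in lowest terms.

For Gus: deviation gain 27−15 = 12, per-period punishment loss 15−6 = 9. IC gives δ ≥ 12/21 = 4/7.
For Noor: gain 1, loss 5 per period, so δ ≥ 1/6.
The tighter constraint is Gus's, so cooperation needs δ ≥ 4/7.

4/7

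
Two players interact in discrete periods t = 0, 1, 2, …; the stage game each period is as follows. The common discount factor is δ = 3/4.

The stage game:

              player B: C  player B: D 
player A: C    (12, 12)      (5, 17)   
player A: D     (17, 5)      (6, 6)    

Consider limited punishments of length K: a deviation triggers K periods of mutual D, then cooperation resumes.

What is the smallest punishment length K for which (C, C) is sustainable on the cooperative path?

IC: δ(1−δ^K)/(1−δ) ≥ (17−12)/(12−6) = 5/6.
With δ = 3/4: need 1 − δ^K ≥ 5/6·(1−3/4)/(3/4), i.e. δ^K ≤ 0.7222.
Since (3/4)^1 = 0.7500 and (3/4)^2 = 0.5625, the smallest such K is 2.

2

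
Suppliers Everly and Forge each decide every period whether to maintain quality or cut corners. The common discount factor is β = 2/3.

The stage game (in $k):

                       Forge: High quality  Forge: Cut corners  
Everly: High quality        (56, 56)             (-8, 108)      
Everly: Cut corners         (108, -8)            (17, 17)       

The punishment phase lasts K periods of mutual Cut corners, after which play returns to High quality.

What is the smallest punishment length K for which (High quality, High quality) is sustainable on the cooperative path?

Need Σ_{k=1}^{K} β^k ≥ (108−56)/(56−17) = 1.3333 at β = 2/3.
At K = 2 the sum is 1.1111 < 1.3333; at K = 3 it is 1.4074 ≥ 1.3333.
So the minimum punishment length is K = 3.

3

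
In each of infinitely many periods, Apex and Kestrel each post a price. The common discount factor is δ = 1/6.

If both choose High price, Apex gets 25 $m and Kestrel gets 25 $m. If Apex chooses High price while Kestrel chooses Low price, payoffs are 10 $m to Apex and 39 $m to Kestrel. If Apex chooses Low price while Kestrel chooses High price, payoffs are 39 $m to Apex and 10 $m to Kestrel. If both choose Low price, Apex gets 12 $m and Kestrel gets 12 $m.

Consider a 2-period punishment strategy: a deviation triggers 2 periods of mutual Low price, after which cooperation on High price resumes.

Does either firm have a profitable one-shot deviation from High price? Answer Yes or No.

Yes

IC: δ+…+δ^2 ≥ (39−25)/(25−12) = 14/13.
At δ = 1/6: partial sum = 0.1944 < 1.0769. Cooperation not sustainable.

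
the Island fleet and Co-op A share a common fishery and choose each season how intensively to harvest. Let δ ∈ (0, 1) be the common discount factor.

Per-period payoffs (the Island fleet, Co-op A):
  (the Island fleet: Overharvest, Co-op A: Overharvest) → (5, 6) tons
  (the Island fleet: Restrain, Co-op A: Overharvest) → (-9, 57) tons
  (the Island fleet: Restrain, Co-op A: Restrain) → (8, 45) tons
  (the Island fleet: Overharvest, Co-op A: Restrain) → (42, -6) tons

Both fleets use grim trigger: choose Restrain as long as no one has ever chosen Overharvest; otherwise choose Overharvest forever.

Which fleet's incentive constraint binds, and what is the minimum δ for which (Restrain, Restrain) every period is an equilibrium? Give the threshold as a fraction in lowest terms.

the Island fleet's threshold: (42−8)/(42−5) = 34/37.
Co-op A's threshold: (57−45)/(57−6) = 4/17.
34/37 > 4/17, so the Island fleet binds and δ* = 34/37.

the Island fleet; δ ≥ 34/37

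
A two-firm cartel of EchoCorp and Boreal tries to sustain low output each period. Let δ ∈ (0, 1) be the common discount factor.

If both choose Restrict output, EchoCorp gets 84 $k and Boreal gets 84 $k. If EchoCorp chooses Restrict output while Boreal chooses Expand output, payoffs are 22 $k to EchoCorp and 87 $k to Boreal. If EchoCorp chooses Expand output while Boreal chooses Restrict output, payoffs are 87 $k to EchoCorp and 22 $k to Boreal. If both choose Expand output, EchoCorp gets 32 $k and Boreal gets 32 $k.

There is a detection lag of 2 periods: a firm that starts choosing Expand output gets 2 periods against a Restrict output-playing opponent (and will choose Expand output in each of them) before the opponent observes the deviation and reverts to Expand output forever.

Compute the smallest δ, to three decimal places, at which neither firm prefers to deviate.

A deviator earns 87 for 2 periods, then 32 forever; cooperating earns 84 forever. Multiplying the IC by (1−δ):
84 ≥ 87(1−δ^2) + 32δ^2, so 55·δ^2 ≥ 3 and δ^2 ≥ 3/55.
δ ≥ (3/55)^(1/2) ≈ 0.234.

0.234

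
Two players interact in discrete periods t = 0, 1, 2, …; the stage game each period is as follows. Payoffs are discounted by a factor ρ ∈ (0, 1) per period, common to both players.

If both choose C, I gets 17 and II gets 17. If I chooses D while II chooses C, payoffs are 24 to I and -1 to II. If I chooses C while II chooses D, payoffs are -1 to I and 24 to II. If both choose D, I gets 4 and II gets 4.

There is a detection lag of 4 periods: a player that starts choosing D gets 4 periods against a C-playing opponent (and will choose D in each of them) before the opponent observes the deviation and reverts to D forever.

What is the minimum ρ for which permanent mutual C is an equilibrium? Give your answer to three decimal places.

0.769

A deviator earns 24 for 4 periods, then 4 forever; cooperating earns 17 forever. Multiplying the IC by (1−ρ):
17 ≥ 24(1−ρ^4) + 4ρ^4, so 20·ρ^4 ≥ 7 and ρ^4 ≥ 7/20.
ρ ≥ (7/20)^(1/4) ≈ 0.769.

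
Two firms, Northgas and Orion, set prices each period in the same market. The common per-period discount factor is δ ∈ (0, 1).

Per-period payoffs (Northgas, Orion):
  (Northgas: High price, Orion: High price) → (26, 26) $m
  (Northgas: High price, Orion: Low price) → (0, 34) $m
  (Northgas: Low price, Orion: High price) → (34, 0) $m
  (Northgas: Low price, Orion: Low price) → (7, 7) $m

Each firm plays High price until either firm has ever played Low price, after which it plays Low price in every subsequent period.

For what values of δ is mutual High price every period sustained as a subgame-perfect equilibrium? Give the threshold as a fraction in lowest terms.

8/27

26/(1−δ) ≥ 34 + 7δ/(1−δ)
26 ≥ 34 − 27δ
δ ≥ 8/27.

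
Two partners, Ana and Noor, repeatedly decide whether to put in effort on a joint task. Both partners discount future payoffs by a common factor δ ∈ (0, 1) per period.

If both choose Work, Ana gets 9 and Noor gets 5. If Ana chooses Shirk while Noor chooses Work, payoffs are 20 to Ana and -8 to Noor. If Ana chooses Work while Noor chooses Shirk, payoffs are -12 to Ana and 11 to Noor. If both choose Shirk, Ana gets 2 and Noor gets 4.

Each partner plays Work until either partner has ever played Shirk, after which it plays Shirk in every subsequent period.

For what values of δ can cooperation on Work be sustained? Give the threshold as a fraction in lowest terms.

For Ana: deviation gain 20−9 = 11, per-period punishment loss 9−2 = 7. IC gives δ ≥ 11/18.
For Noor: gain 6, loss 1 per period, so δ ≥ 6/7.
The tighter constraint is Noor's, so cooperation needs δ ≥ 6/7.

6/7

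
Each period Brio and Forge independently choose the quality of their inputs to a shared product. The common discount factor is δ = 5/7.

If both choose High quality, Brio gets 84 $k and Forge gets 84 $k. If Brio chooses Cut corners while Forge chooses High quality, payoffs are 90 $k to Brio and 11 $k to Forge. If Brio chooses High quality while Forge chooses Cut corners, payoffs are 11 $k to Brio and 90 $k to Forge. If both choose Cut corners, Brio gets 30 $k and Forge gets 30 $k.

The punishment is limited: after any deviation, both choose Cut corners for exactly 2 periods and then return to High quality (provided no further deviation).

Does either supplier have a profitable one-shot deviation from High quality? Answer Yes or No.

A one-shot deviation gives 90 now, then 30 for 2 periods, then back to 84.
Gain from deviating: (90−84) today; loss: (84−30) in each of the next 2 periods.
No-deviation condition: (84−30)(δ+…+δ^2) ≥ 90−84, i.e. δ+…+δ^2 ≥ 1/9.
At δ = 5/7: δ+…+δ^2 = 1.2245 ≥ 0.1111.
So cooperation is sustainable.

No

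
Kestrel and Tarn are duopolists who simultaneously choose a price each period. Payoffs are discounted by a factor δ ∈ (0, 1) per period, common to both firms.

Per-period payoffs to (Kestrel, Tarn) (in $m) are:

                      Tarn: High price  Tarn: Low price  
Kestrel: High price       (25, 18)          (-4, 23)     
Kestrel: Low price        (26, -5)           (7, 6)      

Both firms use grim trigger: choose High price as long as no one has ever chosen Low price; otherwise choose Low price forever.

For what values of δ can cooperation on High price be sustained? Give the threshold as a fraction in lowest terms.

Kestrel's threshold: (26−25)/(26−7) = 1/19.
Tarn's threshold: (23−18)/(23−6) = 5/17.
1/19 < 5/17, so Tarn binds and δ* = 5/17.

5/17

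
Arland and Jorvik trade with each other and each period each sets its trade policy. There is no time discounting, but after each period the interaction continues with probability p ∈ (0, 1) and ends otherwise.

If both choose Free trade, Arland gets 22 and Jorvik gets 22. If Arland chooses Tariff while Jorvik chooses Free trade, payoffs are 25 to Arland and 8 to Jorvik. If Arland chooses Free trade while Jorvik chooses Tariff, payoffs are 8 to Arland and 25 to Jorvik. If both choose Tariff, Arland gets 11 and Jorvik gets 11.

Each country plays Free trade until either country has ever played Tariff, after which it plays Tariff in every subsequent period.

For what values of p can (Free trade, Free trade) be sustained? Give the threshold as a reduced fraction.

3/14

Expected cooperation value is 22 + p·22 + p²·22 + … = 22/(1−p); deviation gives 25 + p·11/(1−p).
22 ≥ 25(1−p) + 11p ⇒ 14p ≥ 3 ⇒ p ≥ 3/14.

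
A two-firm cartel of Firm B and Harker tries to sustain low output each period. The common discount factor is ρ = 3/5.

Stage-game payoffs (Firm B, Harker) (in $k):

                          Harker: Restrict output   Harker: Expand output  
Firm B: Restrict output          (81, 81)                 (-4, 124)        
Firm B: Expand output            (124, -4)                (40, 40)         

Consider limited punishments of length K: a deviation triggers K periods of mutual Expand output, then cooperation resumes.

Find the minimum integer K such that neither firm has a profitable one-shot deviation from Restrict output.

3

Need Σ_{k=1}^{K} ρ^k ≥ (124−81)/(81−40) = 1.0488 at ρ = 3/5.
At K = 2 the sum is 0.9600 < 1.0488; at K = 3 it is 1.1760 ≥ 1.0488.
So the minimum punishment length is K = 3.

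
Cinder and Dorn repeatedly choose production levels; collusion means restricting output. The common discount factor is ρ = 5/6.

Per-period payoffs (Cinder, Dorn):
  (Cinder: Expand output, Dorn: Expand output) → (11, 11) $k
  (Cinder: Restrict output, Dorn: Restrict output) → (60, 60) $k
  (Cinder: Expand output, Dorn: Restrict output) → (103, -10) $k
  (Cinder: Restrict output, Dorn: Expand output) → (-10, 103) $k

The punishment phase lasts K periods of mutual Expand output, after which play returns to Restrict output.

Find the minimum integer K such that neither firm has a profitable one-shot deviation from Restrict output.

2

IC: ρ(1−ρ^K)/(1−ρ) ≥ (103−60)/(60−11) = 43/49.
With ρ = 5/6: need 1 − ρ^K ≥ 43/49·(1−5/6)/(5/6), i.e. ρ^K ≤ 0.8245.
Since (5/6)^1 = 0.8333 and (5/6)^2 = 0.6944, the smallest such K is 2.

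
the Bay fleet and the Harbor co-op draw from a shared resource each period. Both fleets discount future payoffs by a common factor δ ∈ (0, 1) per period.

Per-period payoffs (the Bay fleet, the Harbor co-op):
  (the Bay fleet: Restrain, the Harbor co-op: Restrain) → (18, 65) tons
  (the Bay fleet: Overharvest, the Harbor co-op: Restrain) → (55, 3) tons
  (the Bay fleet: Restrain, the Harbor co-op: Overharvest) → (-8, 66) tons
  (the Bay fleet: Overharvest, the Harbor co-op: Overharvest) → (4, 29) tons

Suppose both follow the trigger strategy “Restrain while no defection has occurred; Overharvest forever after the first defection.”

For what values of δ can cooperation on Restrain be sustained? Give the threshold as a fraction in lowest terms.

37/51

the Bay fleet: cooperation gives 18 each period; deviation gives 55 once then 4 forever.
  18/(1−δ) ≥ 55 + 4δ/(1−δ) ⇒ δ ≥ 37/51.
the Harbor co-op: cooperation gives 65 each period; deviation gives 66 once then 29 forever.
  δ ≥ 1/37.
Both must hold, so the binding constraint is the Bay fleet's: δ ≥ 37/51.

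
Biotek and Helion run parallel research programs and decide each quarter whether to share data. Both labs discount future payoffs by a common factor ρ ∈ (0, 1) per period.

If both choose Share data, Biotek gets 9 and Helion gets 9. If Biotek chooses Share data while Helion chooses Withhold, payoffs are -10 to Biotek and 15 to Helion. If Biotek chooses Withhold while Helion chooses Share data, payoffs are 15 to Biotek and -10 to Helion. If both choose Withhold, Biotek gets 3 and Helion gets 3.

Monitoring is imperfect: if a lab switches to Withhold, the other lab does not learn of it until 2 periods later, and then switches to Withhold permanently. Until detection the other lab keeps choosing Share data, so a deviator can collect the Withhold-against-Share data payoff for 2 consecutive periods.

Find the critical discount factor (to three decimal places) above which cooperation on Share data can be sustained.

0.707

The best deviation is to choose Withhold for all 2 undetected periods, earning 15 each, then 3 forever once detected.
Deviation value: 15(1−ρ^2)/(1−ρ) + 3ρ^2/(1−ρ); cooperation value: 9/(1−ρ).
IC: 9 ≥ 15(1−ρ^2) + 3ρ^2 = 15 − 12ρ^2.
So ρ^2 ≥ 6/12 = 1/2, giving ρ ≥ (1/2)^(1/2) ≈ 0.707.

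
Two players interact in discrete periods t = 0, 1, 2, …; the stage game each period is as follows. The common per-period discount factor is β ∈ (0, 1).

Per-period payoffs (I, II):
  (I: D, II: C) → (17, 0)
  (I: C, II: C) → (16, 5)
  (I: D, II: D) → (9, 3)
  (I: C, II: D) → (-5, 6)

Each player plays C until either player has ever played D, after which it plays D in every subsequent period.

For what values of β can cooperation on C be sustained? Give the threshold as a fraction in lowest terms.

1/3

I: cooperation gives 16 each period; deviation gives 17 once then 9 forever.
  16/(1−β) ≥ 17 + 9β/(1−β) ⇒ β ≥ 1/8.
II: cooperation gives 5 each period; deviation gives 6 once then 3 forever.
  β ≥ 1/3.
Both must hold, so the binding constraint is II's: β ≥ 1/3.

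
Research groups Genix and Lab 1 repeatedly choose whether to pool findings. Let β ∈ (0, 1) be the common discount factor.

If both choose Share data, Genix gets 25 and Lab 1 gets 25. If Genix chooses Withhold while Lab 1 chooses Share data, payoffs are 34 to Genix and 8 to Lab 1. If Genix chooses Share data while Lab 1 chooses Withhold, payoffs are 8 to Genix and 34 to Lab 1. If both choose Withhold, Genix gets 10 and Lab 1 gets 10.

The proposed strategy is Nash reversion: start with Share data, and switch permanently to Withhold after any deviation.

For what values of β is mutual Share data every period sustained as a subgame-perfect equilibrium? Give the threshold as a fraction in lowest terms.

3/8

Cooperation forever yields 25 each period: 25/(1−β).
Deviating yields 34 once, then 10 forever: 34 + 10β/(1−β).
No profitable deviation requires 25/(1−β) ≥ 34 + 10β/(1−β).
Multiplying by (1−β): 25 ≥ 34(1−β) + 10β = 34 − 24β.
So 24β ≥ 9, i.e. β ≥ 9/24 = 3/8.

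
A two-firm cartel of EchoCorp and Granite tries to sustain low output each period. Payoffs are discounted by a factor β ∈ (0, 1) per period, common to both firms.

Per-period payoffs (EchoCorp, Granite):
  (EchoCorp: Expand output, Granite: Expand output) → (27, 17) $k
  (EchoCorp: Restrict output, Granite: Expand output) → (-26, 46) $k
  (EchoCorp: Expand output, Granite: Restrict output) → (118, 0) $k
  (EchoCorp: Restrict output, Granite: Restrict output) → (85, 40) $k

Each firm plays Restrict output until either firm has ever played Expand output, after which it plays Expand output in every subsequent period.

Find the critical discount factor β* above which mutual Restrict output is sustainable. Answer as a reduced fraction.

For EchoCorp: deviation gain 118−85 = 33, per-period punishment loss 85−27 = 58. IC gives β ≥ 33/91.
For Granite: gain 6, loss 23 per period, so β ≥ 6/29.
The tighter constraint is EchoCorp's, so cooperation needs β ≥ 33/91.

33/91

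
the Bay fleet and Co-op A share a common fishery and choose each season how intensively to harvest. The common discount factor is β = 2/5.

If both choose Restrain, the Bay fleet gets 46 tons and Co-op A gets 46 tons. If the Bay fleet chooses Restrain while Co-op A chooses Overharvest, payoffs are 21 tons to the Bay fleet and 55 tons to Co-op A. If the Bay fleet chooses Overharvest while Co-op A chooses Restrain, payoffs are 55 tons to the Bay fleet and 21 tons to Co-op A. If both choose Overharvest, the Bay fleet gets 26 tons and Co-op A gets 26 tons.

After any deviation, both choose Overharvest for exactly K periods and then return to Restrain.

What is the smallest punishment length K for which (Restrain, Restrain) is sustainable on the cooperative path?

2

No profitable deviation requires (46−26)(β+…+β^K) ≥ 55−46, i.e. β+…+β^K ≥ 9/20 ≈ 0.4500.
With β = 2/5, the partial sums are K=1: 0.4000, K=2: 0.5600.
K = 2 is the first length at which the sum reaches 0.4500.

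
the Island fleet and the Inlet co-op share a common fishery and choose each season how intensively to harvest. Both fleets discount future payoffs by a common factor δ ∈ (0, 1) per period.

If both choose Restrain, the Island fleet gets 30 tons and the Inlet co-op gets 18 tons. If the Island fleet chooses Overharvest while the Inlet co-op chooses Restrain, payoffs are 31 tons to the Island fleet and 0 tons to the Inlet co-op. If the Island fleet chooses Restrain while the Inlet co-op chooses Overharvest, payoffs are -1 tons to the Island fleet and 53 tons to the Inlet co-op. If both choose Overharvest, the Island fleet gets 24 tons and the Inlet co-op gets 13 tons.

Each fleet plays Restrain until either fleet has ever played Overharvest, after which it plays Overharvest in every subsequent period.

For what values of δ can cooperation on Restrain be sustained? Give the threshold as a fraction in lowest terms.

For the Island fleet: deviation gain 31−30 = 1, per-period punishment loss 30−24 = 6. IC gives δ ≥ 1/7.
For the Inlet co-op: gain 35, loss 5 per period, so δ ≥ 35/40 = 7/8.
The tighter constraint is the Inlet co-op's, so cooperation needs δ ≥ 7/8.

7/8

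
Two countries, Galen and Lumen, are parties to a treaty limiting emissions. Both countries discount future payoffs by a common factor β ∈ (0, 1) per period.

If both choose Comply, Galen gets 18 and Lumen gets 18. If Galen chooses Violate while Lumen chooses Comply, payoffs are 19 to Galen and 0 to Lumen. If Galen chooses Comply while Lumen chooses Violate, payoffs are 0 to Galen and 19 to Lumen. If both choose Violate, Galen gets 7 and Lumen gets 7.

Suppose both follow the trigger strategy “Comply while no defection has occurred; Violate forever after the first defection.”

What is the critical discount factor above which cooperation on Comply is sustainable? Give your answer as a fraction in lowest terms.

1/12

One-period gain from deviating is 19 − 18 = 1. The loss is 18 − 7 = 11 in every subsequent period, with present value 11·β/(1−β).
Deviation is unprofitable when 11·β/(1−β) ≥ 1, i.e. β/(1−β) ≥ 1/11.
Equivalently β ≥ 1/(1+11) = 1/12.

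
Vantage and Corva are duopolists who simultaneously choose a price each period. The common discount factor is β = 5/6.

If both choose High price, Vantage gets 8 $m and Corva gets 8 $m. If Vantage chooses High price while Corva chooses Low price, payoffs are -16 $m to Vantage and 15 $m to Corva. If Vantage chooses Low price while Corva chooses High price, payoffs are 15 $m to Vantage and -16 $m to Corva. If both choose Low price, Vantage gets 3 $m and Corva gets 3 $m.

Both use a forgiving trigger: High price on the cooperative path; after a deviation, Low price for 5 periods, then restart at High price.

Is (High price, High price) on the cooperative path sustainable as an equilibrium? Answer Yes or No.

Yes

IC: β+…+β^5 ≥ (15−8)/(8−3) = 7/5.
At β = 5/6: partial sum = 2.9906 ≥ 1.4000. Cooperation sustainable.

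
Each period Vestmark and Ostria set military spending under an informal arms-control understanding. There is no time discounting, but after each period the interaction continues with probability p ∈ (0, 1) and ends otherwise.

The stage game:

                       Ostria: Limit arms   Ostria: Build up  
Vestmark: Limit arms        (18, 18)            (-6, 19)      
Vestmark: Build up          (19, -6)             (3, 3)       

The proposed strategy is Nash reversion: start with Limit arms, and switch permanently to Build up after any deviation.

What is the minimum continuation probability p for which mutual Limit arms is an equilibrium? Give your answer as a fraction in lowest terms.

Expected cooperation value is 18 + p·18 + p²·18 + … = 18/(1−p); deviation gives 19 + p·3/(1−p).
18 ≥ 19(1−p) + 3p ⇒ 16p ≥ 1 ⇒ p ≥ 1/16.

1/16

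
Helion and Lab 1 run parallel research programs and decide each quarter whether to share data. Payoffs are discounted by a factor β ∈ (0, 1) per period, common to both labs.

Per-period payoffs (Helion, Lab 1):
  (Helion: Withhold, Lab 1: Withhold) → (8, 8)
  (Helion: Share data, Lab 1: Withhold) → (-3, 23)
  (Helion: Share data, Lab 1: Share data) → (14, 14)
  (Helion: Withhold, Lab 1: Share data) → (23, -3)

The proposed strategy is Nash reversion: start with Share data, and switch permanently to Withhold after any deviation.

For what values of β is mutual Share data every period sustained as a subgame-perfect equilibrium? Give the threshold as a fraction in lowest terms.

One-period gain from deviating is 23 − 14 = 9. The loss is 14 − 8 = 6 in every subsequent period, with present value 6·β/(1−β).
Deviation is unprofitable when 6·β/(1−β) ≥ 9, i.e. β/(1−β) ≥ 3/2.
Equivalently β ≥ 9/(9+6) = 3/5.

3/5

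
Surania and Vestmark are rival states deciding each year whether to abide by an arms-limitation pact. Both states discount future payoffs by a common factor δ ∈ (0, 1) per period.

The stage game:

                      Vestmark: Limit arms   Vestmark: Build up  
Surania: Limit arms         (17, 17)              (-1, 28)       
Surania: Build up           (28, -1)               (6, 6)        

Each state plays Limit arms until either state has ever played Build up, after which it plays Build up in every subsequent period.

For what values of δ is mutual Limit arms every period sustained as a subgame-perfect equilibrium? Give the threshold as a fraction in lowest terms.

One-period gain from deviating is 28 − 17 = 11. The loss is 17 − 6 = 11 in every subsequent period, with present value 11·δ/(1−δ).
Deviation is unprofitable when 11·δ/(1−δ) ≥ 11, i.e. δ/(1−δ) ≥ 1.
Equivalently δ ≥ 11/(11+11) = 1/2.

1/2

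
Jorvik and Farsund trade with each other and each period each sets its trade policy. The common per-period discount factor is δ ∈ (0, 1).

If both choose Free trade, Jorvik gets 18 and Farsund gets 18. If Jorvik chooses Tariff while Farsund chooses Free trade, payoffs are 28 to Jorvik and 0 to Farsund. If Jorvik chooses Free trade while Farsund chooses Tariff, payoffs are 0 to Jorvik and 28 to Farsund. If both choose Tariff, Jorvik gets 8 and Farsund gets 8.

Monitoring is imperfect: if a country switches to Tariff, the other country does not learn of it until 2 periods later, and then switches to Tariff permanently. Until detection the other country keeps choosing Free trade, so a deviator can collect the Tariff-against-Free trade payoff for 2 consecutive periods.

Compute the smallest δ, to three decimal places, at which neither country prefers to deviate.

Deviating for the 2 undetected periods gains 28−18 = 10 per period over cooperation, then loses 18−8 = 10 per period forever once punishment starts.
Gain: 10(1 + δ + … + δ^1); loss: 10·δ^2/(1−δ).
No profitable deviation ⇔ 10(1−δ^2) ≤ 10·δ^2, i.e. δ^2 ≥ 10/(10+10) = 1/2.
Hence δ ≥ (1/2)^(1/2) ≈ 0.707.

0.707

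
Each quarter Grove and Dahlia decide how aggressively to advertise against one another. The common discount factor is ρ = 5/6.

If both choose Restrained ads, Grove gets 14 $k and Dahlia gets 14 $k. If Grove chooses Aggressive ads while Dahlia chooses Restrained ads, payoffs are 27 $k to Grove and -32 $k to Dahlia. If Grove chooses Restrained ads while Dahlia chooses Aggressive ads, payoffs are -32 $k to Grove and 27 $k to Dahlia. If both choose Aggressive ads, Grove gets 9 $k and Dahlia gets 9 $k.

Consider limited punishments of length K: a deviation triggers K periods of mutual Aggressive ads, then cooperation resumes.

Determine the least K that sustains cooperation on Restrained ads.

Need Σ_{k=1}^{K} ρ^k ≥ (27−14)/(14−9) = 2.6000 at ρ = 5/6.
At K = 4 the sum is 2.5887 < 2.6000; at K = 5 it is 2.9906 ≥ 2.6000.
So the minimum punishment length is K = 5.

5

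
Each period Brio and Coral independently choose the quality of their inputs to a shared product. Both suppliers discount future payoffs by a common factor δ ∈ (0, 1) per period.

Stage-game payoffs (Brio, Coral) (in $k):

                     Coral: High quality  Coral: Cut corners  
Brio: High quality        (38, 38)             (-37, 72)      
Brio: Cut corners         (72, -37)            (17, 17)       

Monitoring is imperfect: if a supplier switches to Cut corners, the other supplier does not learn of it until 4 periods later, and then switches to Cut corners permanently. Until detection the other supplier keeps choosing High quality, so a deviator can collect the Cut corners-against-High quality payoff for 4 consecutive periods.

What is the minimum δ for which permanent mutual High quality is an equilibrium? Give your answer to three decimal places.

Deviating for the 4 undetected periods gains 72−38 = 34 per period over cooperation, then loses 38−17 = 21 per period forever once punishment starts.
Gain: 34(1 + δ + … + δ^3); loss: 21·δ^4/(1−δ).
No profitable deviation ⇔ 34(1−δ^4) ≤ 21·δ^4, i.e. δ^4 ≥ 34/(34+21) = 34/55.
Hence δ ≥ (34/55)^(1/4) ≈ 0.887.

0.887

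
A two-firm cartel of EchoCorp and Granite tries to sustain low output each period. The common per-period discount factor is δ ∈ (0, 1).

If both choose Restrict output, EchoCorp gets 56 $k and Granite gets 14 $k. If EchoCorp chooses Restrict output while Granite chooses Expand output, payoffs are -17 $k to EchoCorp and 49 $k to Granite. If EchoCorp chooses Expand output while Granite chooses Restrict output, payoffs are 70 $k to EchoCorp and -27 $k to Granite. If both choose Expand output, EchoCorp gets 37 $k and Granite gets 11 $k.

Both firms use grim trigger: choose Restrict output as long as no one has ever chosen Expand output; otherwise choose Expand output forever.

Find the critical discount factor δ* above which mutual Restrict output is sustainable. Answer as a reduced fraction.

35/38

EchoCorp: cooperation gives 56 each period; deviation gives 70 once then 37 forever.
  56/(1−δ) ≥ 70 + 37δ/(1−δ) ⇒ δ ≥ 14/33.
Granite: cooperation gives 14 each period; deviation gives 49 once then 11 forever.
  δ ≥ 35/38.
Both must hold, so the binding constraint is Granite's: δ ≥ 35/38.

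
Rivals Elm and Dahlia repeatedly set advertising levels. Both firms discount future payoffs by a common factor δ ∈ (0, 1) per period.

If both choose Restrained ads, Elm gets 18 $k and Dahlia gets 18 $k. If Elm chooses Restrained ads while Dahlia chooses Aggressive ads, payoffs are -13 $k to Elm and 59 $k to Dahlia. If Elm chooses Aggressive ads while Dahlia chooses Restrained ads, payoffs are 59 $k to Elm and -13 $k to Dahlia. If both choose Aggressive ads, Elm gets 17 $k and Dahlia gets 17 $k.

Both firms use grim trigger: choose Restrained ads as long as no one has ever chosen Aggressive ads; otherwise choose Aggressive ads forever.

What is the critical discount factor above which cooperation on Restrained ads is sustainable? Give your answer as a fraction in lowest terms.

41/42

Cooperation forever yields 18 each period: 18/(1−δ).
Deviating yields 59 once, then 17 forever: 59 + 17δ/(1−δ).
No profitable deviation requires 18/(1−δ) ≥ 59 + 17δ/(1−δ).
Multiplying by (1−δ): 18 ≥ 59(1−δ) + 17δ = 59 − 42δ.
So 42δ ≥ 41, i.e. δ ≥ 41/42.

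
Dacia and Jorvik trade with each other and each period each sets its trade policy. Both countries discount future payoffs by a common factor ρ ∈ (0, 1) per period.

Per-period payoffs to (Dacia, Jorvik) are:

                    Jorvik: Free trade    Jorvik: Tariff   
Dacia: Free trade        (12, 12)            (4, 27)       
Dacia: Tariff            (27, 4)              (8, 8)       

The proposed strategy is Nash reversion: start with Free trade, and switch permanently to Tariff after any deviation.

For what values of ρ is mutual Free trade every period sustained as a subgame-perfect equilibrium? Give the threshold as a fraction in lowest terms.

12/(1−ρ) ≥ 27 + 8ρ/(1−ρ)
12 ≥ 27 − 19ρ
ρ ≥ 15/19.

15/19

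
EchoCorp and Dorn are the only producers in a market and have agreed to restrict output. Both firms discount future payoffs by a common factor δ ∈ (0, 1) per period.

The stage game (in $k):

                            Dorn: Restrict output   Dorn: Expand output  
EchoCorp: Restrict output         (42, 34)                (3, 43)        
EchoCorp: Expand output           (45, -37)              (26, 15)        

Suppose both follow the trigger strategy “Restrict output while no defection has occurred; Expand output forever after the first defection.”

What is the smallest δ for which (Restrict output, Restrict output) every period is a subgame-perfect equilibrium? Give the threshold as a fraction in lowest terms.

9/28

For EchoCorp: deviation gain 45−42 = 3, per-period punishment loss 42−26 = 16. IC gives δ ≥ 3/19.
For Dorn: gain 9, loss 19 per period, so δ ≥ 9/28.
The tighter constraint is Dorn's, so cooperation needs δ ≥ 9/28.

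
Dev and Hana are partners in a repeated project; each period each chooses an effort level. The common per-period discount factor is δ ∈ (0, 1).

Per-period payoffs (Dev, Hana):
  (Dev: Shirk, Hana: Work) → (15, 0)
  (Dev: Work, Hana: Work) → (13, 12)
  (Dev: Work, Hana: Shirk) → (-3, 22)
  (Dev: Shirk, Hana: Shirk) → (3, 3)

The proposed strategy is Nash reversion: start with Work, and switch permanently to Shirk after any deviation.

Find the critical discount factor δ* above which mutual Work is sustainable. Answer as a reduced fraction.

Dev's threshold: (15−13)/(15−3) = 1/6.
Hana's threshold: (22−12)/(22−3) = 10/19.
1/6 < 10/19, so Hana binds and δ* = 10/19.

10/19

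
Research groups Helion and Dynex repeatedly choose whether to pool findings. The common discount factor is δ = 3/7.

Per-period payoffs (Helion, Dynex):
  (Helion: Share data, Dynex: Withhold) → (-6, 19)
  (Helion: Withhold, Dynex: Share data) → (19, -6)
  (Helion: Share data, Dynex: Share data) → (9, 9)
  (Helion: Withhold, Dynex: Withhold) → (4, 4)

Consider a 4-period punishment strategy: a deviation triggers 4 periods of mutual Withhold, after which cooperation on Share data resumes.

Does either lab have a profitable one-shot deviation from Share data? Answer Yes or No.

Yes

IC: δ+…+δ^4 ≥ (19−9)/(9−4) = 2.
At δ = 3/7: partial sum = 0.7247 < 2.0000. Cooperation not sustainable.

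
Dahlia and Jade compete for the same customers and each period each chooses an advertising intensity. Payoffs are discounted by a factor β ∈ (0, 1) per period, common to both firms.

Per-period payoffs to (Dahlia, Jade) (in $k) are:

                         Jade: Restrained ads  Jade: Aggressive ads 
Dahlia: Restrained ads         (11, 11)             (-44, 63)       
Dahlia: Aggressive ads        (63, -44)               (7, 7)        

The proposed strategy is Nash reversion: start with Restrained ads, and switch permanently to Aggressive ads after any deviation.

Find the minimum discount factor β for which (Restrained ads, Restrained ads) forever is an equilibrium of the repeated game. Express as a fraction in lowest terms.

13/14

One-period gain from deviating is 63 − 11 = 52. The loss is 11 − 7 = 4 in every subsequent period, with present value 4·β/(1−β).
Deviation is unprofitable when 4·β/(1−β) ≥ 52, i.e. β/(1−β) ≥ 13.
Equivalently β ≥ 52/(52+4) = 13/14.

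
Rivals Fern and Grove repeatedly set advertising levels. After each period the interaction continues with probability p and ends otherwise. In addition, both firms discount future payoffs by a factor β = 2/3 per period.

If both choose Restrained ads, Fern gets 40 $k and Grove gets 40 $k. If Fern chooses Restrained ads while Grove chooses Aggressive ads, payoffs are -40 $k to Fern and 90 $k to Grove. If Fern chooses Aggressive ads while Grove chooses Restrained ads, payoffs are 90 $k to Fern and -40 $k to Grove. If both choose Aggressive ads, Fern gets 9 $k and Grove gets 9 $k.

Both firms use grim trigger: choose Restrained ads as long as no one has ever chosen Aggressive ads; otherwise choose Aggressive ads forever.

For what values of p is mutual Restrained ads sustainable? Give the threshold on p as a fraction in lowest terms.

25/27

With continuation probability p and discount β, the effective per-period discount factor is βp.
Grim-trigger IC: βp ≥ (90−40)/(90−9) = 50/81.
So p ≥ (50/81)/(2/3) = 25/27.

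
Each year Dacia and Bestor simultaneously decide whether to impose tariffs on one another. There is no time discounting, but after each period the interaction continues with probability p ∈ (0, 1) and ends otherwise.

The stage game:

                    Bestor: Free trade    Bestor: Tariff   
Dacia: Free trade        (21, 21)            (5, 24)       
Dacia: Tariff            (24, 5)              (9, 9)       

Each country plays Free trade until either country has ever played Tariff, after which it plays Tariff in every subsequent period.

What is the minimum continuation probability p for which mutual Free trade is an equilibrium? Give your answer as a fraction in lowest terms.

1/5

With no time discounting, the continuation probability p plays the role of the discount factor.
Grim-trigger IC: 21/(1−p) ≥ 24 + 9p/(1−p) ⇒ p ≥ (24−21)/(24−9) = 1/5.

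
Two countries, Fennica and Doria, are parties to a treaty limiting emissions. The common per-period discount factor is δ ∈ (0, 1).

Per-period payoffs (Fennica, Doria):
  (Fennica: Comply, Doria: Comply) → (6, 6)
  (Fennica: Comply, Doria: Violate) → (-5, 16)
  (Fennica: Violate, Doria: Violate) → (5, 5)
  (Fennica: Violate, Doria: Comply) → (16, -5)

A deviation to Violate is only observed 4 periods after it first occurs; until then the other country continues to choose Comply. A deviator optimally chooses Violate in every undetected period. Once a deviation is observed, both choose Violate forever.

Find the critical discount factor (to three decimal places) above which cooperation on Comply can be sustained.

The best deviation is to choose Violate for all 4 undetected periods, earning 16 each, then 5 forever once detected.
Deviation value: 16(1−δ^4)/(1−δ) + 5δ^4/(1−δ); cooperation value: 6/(1−δ).
IC: 6 ≥ 16(1−δ^4) + 5δ^4 = 16 − 11δ^4.
So δ^4 ≥ 10/11, giving δ ≥ (10/11)^(1/4) ≈ 0.976.

0.976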